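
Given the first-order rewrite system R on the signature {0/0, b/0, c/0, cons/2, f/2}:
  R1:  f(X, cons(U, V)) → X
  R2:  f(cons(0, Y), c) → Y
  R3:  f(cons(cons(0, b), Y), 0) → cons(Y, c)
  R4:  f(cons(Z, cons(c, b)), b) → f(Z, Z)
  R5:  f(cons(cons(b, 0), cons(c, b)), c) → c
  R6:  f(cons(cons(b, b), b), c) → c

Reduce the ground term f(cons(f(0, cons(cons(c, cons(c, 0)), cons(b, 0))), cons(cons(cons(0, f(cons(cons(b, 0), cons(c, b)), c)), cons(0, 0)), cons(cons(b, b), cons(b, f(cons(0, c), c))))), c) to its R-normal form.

cons(cons(cons(0, c), cons(0, 0)), cons(cons(b, b), cons(b, c)))

1. f(cons(f(0, cons(cons(c, cons(c, 0)), cons(b, 0))), cons(cons(cons(0, f(cons(cons(b, 0), cons(c, b)), c)), cons(0, 0)), cons(cons(b, b), cons(b, f(cons(0, c), c))))), c)  →  f(cons(0, cons(cons(cons(0, f(cons(cons(b, 0), cons(c, b)), c)), cons(0, 0)), cons(cons(b, b), cons(b, f(cons(0, c), c))))), c)   [R1 at 1.1]
2. f(cons(0, cons(cons(cons(0, f(cons(cons(b, 0), cons(c, b)), c)), cons(0, 0)), cons(cons(b, b), cons(b, f(cons(0, c), c))))), c)  →  cons(cons(cons(0, f(cons(cons(b, 0), cons(c, b)), c)), cons(0, 0)), cons(cons(b, b), cons(b, f(cons(0, c), c))))   [R2 at ε]
3. cons(cons(cons(0, f(cons(cons(b, 0), cons(c, b)), c)), cons(0, 0)), cons(cons(b, b), cons(b, f(cons(0, c), c))))  →  cons(cons(cons(0, c), cons(0, 0)), cons(cons(b, b), cons(b, f(cons(0, c), c))))   [R5 at 1.1.2]
4. cons(cons(cons(0, c), cons(0, 0)), cons(cons(b, b), cons(b, f(cons(0, c), c))))  →  cons(cons(cons(0, c), cons(0, 0)), cons(cons(b, b), cons(b, c)))   [R2 at 2.2.2]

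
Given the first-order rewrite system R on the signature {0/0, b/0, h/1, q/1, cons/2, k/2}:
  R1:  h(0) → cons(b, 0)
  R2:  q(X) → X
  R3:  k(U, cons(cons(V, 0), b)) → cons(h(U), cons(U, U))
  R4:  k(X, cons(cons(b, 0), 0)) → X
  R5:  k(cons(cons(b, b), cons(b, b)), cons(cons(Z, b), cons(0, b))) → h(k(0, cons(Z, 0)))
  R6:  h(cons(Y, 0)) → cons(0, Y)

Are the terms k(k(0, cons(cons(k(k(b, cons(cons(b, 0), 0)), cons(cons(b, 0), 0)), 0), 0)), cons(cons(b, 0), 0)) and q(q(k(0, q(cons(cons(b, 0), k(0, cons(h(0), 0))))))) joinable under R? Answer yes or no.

yes — NF(t₁) = 0, NF(t₂) = 0

Reduce t₁ = k(k(0, cons(cons(k(k(b, cons(cons(b, 0), 0)), cons(cons(b, 0), 0)), 0), 0)), cons(cons(b, 0), 0)):
1. k(k(0, cons(cons(k(k(b, cons(cons(b, 0), 0)), cons(cons(b, 0), 0)), 0), 0)), cons(cons(b, 0), 0))  →  k(0, cons(cons(k(k(b, cons(cons(b, 0), 0)), cons(cons(b, 0), 0)), 0), 0))   [R4 at ε]
2. k(0, cons(cons(k(k(b, cons(cons(b, 0), 0)), cons(cons(b, 0), 0)), 0), 0))  →  k(0, cons(cons(k(b, cons(cons(b, 0), 0)), 0), 0))   [R4 at 2.1.1]
3. k(0, cons(cons(k(b, cons(cons(b, 0), 0)), 0), 0))  →  k(0, cons(cons(b, 0), 0))   [R4 at 2.1.1]
4. k(0, cons(cons(b, 0), 0))  →  0   [R4 at ε]

Reduce t₂ = q(q(k(0, q(cons(cons(b, 0), k(0, cons(h(0), 0))))))):
1. q(q(k(0, q(cons(cons(b, 0), k(0, cons(h(0), 0)))))))  →  q(k(0, q(cons(cons(b, 0), k(0, cons(h(0), 0))))))   [R2 at ε]
2. q(k(0, q(cons(cons(b, 0), k(0, cons(h(0), 0))))))  →  k(0, q(cons(cons(b, 0), k(0, cons(h(0), 0)))))   [R2 at ε]
3. k(0, q(cons(cons(b, 0), k(0, cons(h(0), 0)))))  →  k(0, cons(cons(b, 0), k(0, cons(h(0), 0))))   [R2 at 2]
4. k(0, cons(cons(b, 0), k(0, cons(h(0), 0))))  →  k(0, cons(cons(b, 0), k(0, cons(cons(b, 0), 0))))   [R1 at 2.2.2.1]
5. k(0, cons(cons(b, 0), k(0, cons(cons(b, 0), 0))))  →  k(0, cons(cons(b, 0), 0))   [R4 at 2.2]
6. k(0, cons(cons(b, 0), 0))  →  0   [R4 at ε]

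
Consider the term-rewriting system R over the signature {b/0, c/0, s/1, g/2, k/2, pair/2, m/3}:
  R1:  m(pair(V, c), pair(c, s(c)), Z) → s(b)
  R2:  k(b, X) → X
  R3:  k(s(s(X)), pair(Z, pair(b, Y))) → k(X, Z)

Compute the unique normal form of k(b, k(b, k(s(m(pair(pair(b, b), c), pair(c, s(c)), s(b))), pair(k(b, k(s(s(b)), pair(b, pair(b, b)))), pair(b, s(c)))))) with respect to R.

1. k(b, k(b, k(s(m(pair(pair(b, b), c), pair(c, s(c)), s(b))), pair(k(b, k(s(s(b)), pair(b, pair(b, b)))), pair(b, s(c))))))  →  k(b, k(s(m(pair(pair(b, b), c), pair(c, s(c)), s(b))), pair(k(b, k(s(s(b)), pair(b, pair(b, b)))), pair(b, s(c)))))   [R2 at ε]
2. k(b, k(s(m(pair(pair(b, b), c), pair(c, s(c)), s(b))), pair(k(b, k(s(s(b)), pair(b, pair(b, b)))), pair(b, s(c)))))  →  k(s(m(pair(pair(b, b), c), pair(c, s(c)), s(b))), pair(k(b, k(s(s(b)), pair(b, pair(b, b)))), pair(b, s(c))))   [R2 at ε]
3. k(s(m(pair(pair(b, b), c), pair(c, s(c)), s(b))), pair(k(b, k(s(s(b)), pair(b, pair(b, b)))), pair(b, s(c))))  →  k(s(s(b)), pair(k(b, k(s(s(b)), pair(b, pair(b, b)))), pair(b, s(c))))   [R1 at 1.1]
4. k(s(s(b)), pair(k(b, k(s(s(b)), pair(b, pair(b, b)))), pair(b, s(c))))  →  k(b, k(b, k(s(s(b)), pair(b, pair(b, b)))))   [R3 at ε]
5. k(b, k(b, k(s(s(b)), pair(b, pair(b, b)))))  →  k(b, k(s(s(b)), pair(b, pair(b, b))))   [R2 at ε]
6. k(b, k(s(s(b)), pair(b, pair(b, b))))  →  k(s(s(b)), pair(b, pair(b, b)))   [R2 at ε]
7. k(s(s(b)), pair(b, pair(b, b)))  →  k(b, b)   [R3 at ε]
8. k(b, b)  →  b   [R2 at ε]

b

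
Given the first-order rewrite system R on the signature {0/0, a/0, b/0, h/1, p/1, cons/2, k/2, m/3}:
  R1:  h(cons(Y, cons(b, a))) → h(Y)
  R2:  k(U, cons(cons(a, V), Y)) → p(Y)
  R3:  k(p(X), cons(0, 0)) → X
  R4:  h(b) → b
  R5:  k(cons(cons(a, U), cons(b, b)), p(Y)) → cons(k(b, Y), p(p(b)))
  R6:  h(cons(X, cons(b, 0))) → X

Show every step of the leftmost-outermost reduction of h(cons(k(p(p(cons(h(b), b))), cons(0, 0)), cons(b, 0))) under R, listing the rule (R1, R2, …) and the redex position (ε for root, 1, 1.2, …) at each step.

1. h(cons(k(p(p(cons(h(b), b))), cons(0, 0)), cons(b, 0)))  →  k(p(p(cons(h(b), b))), cons(0, 0))   [R6 at ε]
2. k(p(p(cons(h(b), b))), cons(0, 0))  →  p(cons(h(b), b))   [R3 at ε]
3. p(cons(h(b), b))  →  p(cons(b, b))   [R4 at 1.1]

p(cons(b, b))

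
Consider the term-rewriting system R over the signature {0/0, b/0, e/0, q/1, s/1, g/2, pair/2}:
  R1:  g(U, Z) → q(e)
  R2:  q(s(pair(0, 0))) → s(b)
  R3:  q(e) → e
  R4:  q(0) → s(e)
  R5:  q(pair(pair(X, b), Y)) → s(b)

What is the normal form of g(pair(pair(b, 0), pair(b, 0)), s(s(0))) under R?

e

1. g(pair(pair(b, 0), pair(b, 0)), s(s(0)))  →  q(e)   [R1 at ε]
2. q(e)  →  e   [R3 at ε]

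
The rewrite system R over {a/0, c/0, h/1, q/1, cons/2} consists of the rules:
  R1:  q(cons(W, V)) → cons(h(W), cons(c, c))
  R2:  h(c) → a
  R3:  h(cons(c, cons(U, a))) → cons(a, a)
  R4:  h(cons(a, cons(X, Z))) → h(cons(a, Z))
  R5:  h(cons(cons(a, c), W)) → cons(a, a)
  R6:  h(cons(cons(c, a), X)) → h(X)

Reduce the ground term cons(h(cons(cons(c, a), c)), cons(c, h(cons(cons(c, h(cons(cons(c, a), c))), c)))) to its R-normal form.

cons(a, cons(c, a))

1. cons(h(cons(cons(c, a), c)), cons(c, h(cons(cons(c, h(cons(cons(c, a), c))), c))))  →  cons(h(c), cons(c, h(cons(cons(c, h(cons(cons(c, a), c))), c))))   [R6 at 1]
2. cons(h(c), cons(c, h(cons(cons(c, h(cons(cons(c, a), c))), c))))  →  cons(a, cons(c, h(cons(cons(c, h(cons(cons(c, a), c))), c))))   [R2 at 1]
3. cons(a, cons(c, h(cons(cons(c, h(cons(cons(c, a), c))), c))))  →  cons(a, cons(c, h(cons(cons(c, h(c)), c))))   [R6 at 2.2.1.1.2]
4. cons(a, cons(c, h(cons(cons(c, h(c)), c))))  →  cons(a, cons(c, h(cons(cons(c, a), c))))   [R2 at 2.2.1.1.2]
5. cons(a, cons(c, h(cons(cons(c, a), c))))  →  cons(a, cons(c, h(c)))   [R6 at 2.2]
6. cons(a, cons(c, h(c)))  →  cons(a, cons(c, a))   [R2 at 2.2]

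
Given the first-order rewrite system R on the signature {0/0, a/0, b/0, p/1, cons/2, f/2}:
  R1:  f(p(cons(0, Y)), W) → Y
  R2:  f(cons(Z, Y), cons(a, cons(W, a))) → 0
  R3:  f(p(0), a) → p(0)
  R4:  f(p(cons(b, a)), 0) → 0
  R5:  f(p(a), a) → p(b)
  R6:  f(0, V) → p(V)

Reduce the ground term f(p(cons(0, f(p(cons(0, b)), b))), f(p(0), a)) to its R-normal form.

1. f(p(cons(0, f(p(cons(0, b)), b))), f(p(0), a))  →  f(p(cons(0, b)), b)   [R1 at ε]
2. f(p(cons(0, b)), b)  →  b   [R1 at ε]

b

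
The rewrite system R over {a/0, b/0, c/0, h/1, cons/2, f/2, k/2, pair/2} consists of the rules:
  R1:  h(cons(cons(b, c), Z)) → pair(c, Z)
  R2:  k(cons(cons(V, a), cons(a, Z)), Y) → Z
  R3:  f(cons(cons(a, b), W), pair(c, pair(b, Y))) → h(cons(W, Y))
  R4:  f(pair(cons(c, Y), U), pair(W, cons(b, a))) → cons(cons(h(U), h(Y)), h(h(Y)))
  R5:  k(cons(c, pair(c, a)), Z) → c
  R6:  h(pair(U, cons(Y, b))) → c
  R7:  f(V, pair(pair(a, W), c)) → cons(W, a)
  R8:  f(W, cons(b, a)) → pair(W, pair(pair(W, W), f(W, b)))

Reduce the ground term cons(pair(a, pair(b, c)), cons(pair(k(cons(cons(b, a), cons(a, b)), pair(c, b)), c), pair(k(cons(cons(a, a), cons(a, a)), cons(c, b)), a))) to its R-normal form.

cons(pair(a, pair(b, c)), cons(pair(b, c), pair(a, a)))

1. cons(pair(a, pair(b, c)), cons(pair(k(cons(cons(b, a), cons(a, b)), pair(c, b)), c), pair(k(cons(cons(a, a), cons(a, a)), cons(c, b)), a)))  →  cons(pair(a, pair(b, c)), cons(pair(b, c), pair(k(cons(cons(a, a), cons(a, a)), cons(c, b)), a)))   [R2 at 2.1.1]
2. cons(pair(a, pair(b, c)), cons(pair(b, c), pair(k(cons(cons(a, a), cons(a, a)), cons(c, b)), a)))  →  cons(pair(a, pair(b, c)), cons(pair(b, c), pair(a, a)))   [R2 at 2.2.1]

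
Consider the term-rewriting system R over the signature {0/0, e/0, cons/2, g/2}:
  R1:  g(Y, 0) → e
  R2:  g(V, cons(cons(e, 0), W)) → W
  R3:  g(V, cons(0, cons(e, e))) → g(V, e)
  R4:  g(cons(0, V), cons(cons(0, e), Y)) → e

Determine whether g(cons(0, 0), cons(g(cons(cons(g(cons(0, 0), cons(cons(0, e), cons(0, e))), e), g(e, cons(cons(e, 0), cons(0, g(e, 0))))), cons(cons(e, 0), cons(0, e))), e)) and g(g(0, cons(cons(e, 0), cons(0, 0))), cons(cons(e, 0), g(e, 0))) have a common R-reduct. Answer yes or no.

Reduce t₁ = g(cons(0, 0), cons(g(cons(cons(g(cons(0, 0), cons(cons(0, e), cons(0, e))), e), g(e, cons(cons(e, 0), cons(0, g(e, 0))))), cons(cons(e, 0), cons(0, e))), e)):
1. g(cons(0, 0), cons(g(cons(cons(g(cons(0, 0), cons(cons(0, e), cons(0, e))), e), g(e, cons(cons(e, 0), cons(0, g(e, 0))))), cons(cons(e, 0), cons(0, e))), e))  →  g(cons(0, 0), cons(cons(0, e), e))   [R2 at 2.1]
2. g(cons(0, 0), cons(cons(0, e), e))  →  e   [R4 at ε]

Reduce t₂ = g(g(0, cons(cons(e, 0), cons(0, 0))), cons(cons(e, 0), g(e, 0))):
1. g(g(0, cons(cons(e, 0), cons(0, 0))), cons(cons(e, 0), g(e, 0)))  →  g(e, 0)   [R2 at ε]
2. g(e, 0)  →  e   [R1 at ε]

yes — NF(t₁) = e, NF(t₂) = e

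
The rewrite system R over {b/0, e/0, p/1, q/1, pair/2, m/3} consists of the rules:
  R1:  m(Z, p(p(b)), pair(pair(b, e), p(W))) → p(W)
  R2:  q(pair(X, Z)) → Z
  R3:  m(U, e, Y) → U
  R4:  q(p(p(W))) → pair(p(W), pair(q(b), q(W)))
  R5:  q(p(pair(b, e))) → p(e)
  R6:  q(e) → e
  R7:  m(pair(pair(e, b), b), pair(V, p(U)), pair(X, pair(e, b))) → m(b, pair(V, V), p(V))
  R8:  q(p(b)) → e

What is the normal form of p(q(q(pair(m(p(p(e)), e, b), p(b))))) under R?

1. p(q(q(pair(m(p(p(e)), e, b), p(b)))))  →  p(q(p(b)))   [R2 at 1.1]
2. p(q(p(b)))  →  p(e)   [R8 at 1]

p(e)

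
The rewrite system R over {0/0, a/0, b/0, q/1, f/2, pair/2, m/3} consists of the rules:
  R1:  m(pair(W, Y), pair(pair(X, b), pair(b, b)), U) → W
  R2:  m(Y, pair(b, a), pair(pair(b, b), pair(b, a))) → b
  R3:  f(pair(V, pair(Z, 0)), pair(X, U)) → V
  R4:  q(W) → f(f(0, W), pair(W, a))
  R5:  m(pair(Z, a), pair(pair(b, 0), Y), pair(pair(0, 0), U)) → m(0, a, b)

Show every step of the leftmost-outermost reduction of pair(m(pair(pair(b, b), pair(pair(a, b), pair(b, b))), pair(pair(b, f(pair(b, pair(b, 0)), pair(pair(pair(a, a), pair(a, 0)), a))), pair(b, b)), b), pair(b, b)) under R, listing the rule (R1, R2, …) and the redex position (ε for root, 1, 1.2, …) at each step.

pair(pair(b, b), pair(b, b))

1. pair(m(pair(pair(b, b), pair(pair(a, b), pair(b, b))), pair(pair(b, f(pair(b, pair(b, 0)), pair(pair(pair(a, a), pair(a, 0)), a))), pair(b, b)), b), pair(b, b))  →  pair(m(pair(pair(b, b), pair(pair(a, b), pair(b, b))), pair(pair(b, b), pair(b, b)), b), pair(b, b))   [R3 at 1.2.1.2]
2. pair(m(pair(pair(b, b), pair(pair(a, b), pair(b, b))), pair(pair(b, b), pair(b, b)), b), pair(b, b))  →  pair(pair(b, b), pair(b, b))   [R1 at 1]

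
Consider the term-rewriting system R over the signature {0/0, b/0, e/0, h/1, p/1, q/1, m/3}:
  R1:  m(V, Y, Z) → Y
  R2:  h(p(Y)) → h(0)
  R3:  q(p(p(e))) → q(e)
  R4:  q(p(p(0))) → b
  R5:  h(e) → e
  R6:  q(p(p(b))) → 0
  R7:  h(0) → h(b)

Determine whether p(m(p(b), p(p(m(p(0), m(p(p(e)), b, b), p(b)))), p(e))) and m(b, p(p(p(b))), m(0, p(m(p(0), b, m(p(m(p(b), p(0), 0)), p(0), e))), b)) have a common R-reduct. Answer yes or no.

Reduce t₁ = p(m(p(b), p(p(m(p(0), m(p(p(e)), b, b), p(b)))), p(e))):
1. p(m(p(b), p(p(m(p(0), m(p(p(e)), b, b), p(b)))), p(e)))  →  p(p(p(m(p(0), m(p(p(e)), b, b), p(b)))))   [R1 at 1]
2. p(p(p(m(p(0), m(p(p(e)), b, b), p(b)))))  →  p(p(p(m(p(p(e)), b, b))))   [R1 at 1.1.1]
3. p(p(p(m(p(p(e)), b, b))))  →  p(p(p(b)))   [R1 at 1.1.1]

Reduce t₂ = m(b, p(p(p(b))), m(0, p(m(p(0), b, m(p(m(p(b), p(0), 0)), p(0), e))), b)):
1. m(b, p(p(p(b))), m(0, p(m(p(0), b, m(p(m(p(b), p(0), 0)), p(0), e))), b))  →  p(p(p(b)))   [R1 at ε]

yes — NF(t₁) = p(p(p(b))), NF(t₂) = p(p(p(b)))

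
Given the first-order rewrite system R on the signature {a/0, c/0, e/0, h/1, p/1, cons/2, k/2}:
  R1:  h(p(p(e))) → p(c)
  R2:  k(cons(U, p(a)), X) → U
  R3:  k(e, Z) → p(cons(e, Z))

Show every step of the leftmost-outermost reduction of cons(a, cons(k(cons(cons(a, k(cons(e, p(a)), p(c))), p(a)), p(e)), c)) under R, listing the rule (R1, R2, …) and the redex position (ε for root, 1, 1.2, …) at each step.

1. cons(a, cons(k(cons(cons(a, k(cons(e, p(a)), p(c))), p(a)), p(e)), c))  →  cons(a, cons(cons(a, k(cons(e, p(a)), p(c))), c))   [R2 at 2.1]
2. cons(a, cons(cons(a, k(cons(e, p(a)), p(c))), c))  →  cons(a, cons(cons(a, e), c))   [R2 at 2.1.2]

cons(a, cons(cons(a, e), c))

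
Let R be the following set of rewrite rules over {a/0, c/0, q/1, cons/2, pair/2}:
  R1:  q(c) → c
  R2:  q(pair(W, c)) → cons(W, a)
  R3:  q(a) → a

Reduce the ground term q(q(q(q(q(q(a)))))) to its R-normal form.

1. q(q(q(q(q(q(a))))))  →  q(q(q(q(q(a)))))   [R3 at 1.1.1.1.1]
2. q(q(q(q(q(a)))))  →  q(q(q(q(a))))   [R3 at 1.1.1.1]
3. q(q(q(q(a))))  →  q(q(q(a)))   [R3 at 1.1.1]
4. q(q(q(a)))  →  q(q(a))   [R3 at 1.1]
5. q(q(a))  →  q(a)   [R3 at 1]
6. q(a)  →  a   [R3 at ε]

a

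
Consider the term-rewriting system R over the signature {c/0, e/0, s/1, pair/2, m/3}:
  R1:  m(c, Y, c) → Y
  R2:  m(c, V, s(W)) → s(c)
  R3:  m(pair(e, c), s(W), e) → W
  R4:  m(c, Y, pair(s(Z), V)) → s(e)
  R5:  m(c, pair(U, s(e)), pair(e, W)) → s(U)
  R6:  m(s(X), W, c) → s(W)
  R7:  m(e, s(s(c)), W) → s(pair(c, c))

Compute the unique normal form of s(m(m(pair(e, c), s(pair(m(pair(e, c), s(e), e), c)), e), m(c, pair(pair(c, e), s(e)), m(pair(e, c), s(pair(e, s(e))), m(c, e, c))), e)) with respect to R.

s(pair(c, e))

1. s(m(m(pair(e, c), s(pair(m(pair(e, c), s(e), e), c)), e), m(c, pair(pair(c, e), s(e)), m(pair(e, c), s(pair(e, s(e))), m(c, e, c))), e))  →  s(m(pair(m(pair(e, c), s(e), e), c), m(c, pair(pair(c, e), s(e)), m(pair(e, c), s(pair(e, s(e))), m(c, e, c))), e))   [R3 at 1.1]
2. s(m(pair(m(pair(e, c), s(e), e), c), m(c, pair(pair(c, e), s(e)), m(pair(e, c), s(pair(e, s(e))), m(c, e, c))), e))  →  s(m(pair(e, c), m(c, pair(pair(c, e), s(e)), m(pair(e, c), s(pair(e, s(e))), m(c, e, c))), e))   [R3 at 1.1.1]
3. s(m(pair(e, c), m(c, pair(pair(c, e), s(e)), m(pair(e, c), s(pair(e, s(e))), m(c, e, c))), e))  →  s(m(pair(e, c), m(c, pair(pair(c, e), s(e)), m(pair(e, c), s(pair(e, s(e))), e)), e))   [R1 at 1.2.3.3]
4. s(m(pair(e, c), m(c, pair(pair(c, e), s(e)), m(pair(e, c), s(pair(e, s(e))), e)), e))  →  s(m(pair(e, c), m(c, pair(pair(c, e), s(e)), pair(e, s(e))), e))   [R3 at 1.2.3]
5. s(m(pair(e, c), m(c, pair(pair(c, e), s(e)), pair(e, s(e))), e))  →  s(m(pair(e, c), s(pair(c, e)), e))   [R5 at 1.2]
6. s(m(pair(e, c), s(pair(c, e)), e))  →  s(pair(c, e))   [R3 at 1]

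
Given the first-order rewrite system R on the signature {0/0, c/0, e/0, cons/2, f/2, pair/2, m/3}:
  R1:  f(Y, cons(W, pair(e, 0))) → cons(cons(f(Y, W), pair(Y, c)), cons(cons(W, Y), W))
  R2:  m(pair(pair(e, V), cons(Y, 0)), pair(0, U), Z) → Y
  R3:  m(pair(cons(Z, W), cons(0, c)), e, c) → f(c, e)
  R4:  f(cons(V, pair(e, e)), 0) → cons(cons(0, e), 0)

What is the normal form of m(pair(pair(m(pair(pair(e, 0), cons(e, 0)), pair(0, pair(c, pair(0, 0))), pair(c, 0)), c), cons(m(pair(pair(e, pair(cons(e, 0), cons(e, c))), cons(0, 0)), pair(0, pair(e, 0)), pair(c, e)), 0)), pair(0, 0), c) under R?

1. m(pair(pair(m(pair(pair(e, 0), cons(e, 0)), pair(0, pair(c, pair(0, 0))), pair(c, 0)), c), cons(m(pair(pair(e, pair(cons(e, 0), cons(e, c))), cons(0, 0)), pair(0, pair(e, 0)), pair(c, e)), 0)), pair(0, 0), c)  →  m(pair(pair(e, c), cons(m(pair(pair(e, pair(cons(e, 0), cons(e, c))), cons(0, 0)), pair(0, pair(e, 0)), pair(c, e)), 0)), pair(0, 0), c)   [R2 at 1.1.1]
2. m(pair(pair(e, c), cons(m(pair(pair(e, pair(cons(e, 0), cons(e, c))), cons(0, 0)), pair(0, pair(e, 0)), pair(c, e)), 0)), pair(0, 0), c)  →  m(pair(pair(e, pair(cons(e, 0), cons(e, c))), cons(0, 0)), pair(0, pair(e, 0)), pair(c, e))   [R2 at ε]
3. m(pair(pair(e, pair(cons(e, 0), cons(e, c))), cons(0, 0)), pair(0, pair(e, 0)), pair(c, e))  →  0   [R2 at ε]

0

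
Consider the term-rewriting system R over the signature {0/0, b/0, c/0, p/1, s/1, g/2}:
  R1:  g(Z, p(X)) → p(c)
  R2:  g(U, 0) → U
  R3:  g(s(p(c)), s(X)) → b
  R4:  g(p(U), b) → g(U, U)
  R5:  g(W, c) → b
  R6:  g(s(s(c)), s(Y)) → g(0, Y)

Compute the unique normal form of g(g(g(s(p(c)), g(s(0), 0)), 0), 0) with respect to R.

1. g(g(g(s(p(c)), g(s(0), 0)), 0), 0)  →  g(g(s(p(c)), g(s(0), 0)), 0)   [R2 at ε]
2. g(g(s(p(c)), g(s(0), 0)), 0)  →  g(s(p(c)), g(s(0), 0))   [R2 at ε]
3. g(s(p(c)), g(s(0), 0))  →  g(s(p(c)), s(0))   [R2 at 2]
4. g(s(p(c)), s(0))  →  b   [R3 at ε]

b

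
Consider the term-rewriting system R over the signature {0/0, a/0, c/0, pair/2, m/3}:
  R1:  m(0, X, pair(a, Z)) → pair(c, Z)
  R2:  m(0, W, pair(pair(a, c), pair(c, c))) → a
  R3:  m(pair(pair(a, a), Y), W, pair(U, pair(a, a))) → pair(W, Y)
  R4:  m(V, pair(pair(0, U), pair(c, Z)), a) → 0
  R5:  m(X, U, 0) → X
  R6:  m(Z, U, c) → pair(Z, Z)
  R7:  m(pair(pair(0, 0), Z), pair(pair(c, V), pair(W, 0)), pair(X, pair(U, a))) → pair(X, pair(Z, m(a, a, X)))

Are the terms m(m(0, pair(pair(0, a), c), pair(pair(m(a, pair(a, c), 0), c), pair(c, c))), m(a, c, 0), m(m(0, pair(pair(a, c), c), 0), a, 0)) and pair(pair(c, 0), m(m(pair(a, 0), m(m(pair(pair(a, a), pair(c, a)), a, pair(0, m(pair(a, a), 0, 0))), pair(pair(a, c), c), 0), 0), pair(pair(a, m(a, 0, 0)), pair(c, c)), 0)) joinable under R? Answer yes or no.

no — NF(t₁) = a, NF(t₂) = pair(pair(c, 0), pair(a, 0))

Reduce t₁ = m(m(0, pair(pair(0, a), c), pair(pair(m(a, pair(a, c), 0), c), pair(c, c))), m(a, c, 0), m(m(0, pair(pair(a, c), c), 0), a, 0)):
1. m(m(0, pair(pair(0, a), c), pair(pair(m(a, pair(a, c), 0), c), pair(c, c))), m(a, c, 0), m(m(0, pair(pair(a, c), c), 0), a, 0))  →  m(m(0, pair(pair(0, a), c), pair(pair(a, c), pair(c, c))), m(a, c, 0), m(m(0, pair(pair(a, c), c), 0), a, 0))   [R5 at 1.3.1.1]
2. m(m(0, pair(pair(0, a), c), pair(pair(a, c), pair(c, c))), m(a, c, 0), m(m(0, pair(pair(a, c), c), 0), a, 0))  →  m(a, m(a, c, 0), m(m(0, pair(pair(a, c), c), 0), a, 0))   [R2 at 1]
3. m(a, m(a, c, 0), m(m(0, pair(pair(a, c), c), 0), a, 0))  →  m(a, a, m(m(0, pair(pair(a, c), c), 0), a, 0))   [R5 at 2]
4. m(a, a, m(m(0, pair(pair(a, c), c), 0), a, 0))  →  m(a, a, m(0, pair(pair(a, c), c), 0))   [R5 at 3]
5. m(a, a, m(0, pair(pair(a, c), c), 0))  →  m(a, a, 0)   [R5 at 3]
6. m(a, a, 0)  →  a   [R5 at ε]

Reduce t₂ = pair(pair(c, 0), m(m(pair(a, 0), m(m(pair(pair(a, a), pair(c, a)), a, pair(0, m(pair(a, a), 0, 0))), pair(pair(a, c), c), 0), 0), pair(pair(a, m(a, 0, 0)), pair(c, c)), 0)):
1. pair(pair(c, 0), m(m(pair(a, 0), m(m(pair(pair(a, a), pair(c, a)), a, pair(0, m(pair(a, a), 0, 0))), pair(pair(a, c), c), 0), 0), pair(pair(a, m(a, 0, 0)), pair(c, c)), 0))  →  pair(pair(c, 0), m(pair(a, 0), m(m(pair(pair(a, a), pair(c, a)), a, pair(0, m(pair(a, a), 0, 0))), pair(pair(a, c), c), 0), 0))   [R5 at 2]
2. pair(pair(c, 0), m(pair(a, 0), m(m(pair(pair(a, a), pair(c, a)), a, pair(0, m(pair(a, a), 0, 0))), pair(pair(a, c), c), 0), 0))  →  pair(pair(c, 0), pair(a, 0))   [R5 at 2]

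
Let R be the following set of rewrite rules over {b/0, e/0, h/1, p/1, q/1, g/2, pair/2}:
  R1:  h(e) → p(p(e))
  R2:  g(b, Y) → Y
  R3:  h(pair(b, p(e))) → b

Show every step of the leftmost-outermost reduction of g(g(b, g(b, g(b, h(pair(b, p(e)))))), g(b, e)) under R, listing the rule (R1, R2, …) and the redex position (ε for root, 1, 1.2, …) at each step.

e

1. g(g(b, g(b, g(b, h(pair(b, p(e)))))), g(b, e))  →  g(g(b, g(b, h(pair(b, p(e))))), g(b, e))   [R2 at 1]
2. g(g(b, g(b, h(pair(b, p(e))))), g(b, e))  →  g(g(b, h(pair(b, p(e)))), g(b, e))   [R2 at 1]
3. g(g(b, h(pair(b, p(e)))), g(b, e))  →  g(h(pair(b, p(e))), g(b, e))   [R2 at 1]
4. g(h(pair(b, p(e))), g(b, e))  →  g(b, g(b, e))   [R3 at 1]
5. g(b, g(b, e))  →  g(b, e)   [R2 at ε]
6. g(b, e)  →  e   [R2 at ε]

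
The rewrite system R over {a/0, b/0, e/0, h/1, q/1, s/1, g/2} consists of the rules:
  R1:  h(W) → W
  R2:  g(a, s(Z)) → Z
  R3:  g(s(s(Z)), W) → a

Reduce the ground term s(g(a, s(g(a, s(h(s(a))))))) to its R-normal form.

s(s(a))

1. s(g(a, s(g(a, s(h(s(a)))))))  →  s(g(a, s(h(s(a)))))   [R2 at 1]
2. s(g(a, s(h(s(a)))))  →  s(h(s(a)))   [R2 at 1]
3. s(h(s(a)))  →  s(s(a))   [R1 at 1]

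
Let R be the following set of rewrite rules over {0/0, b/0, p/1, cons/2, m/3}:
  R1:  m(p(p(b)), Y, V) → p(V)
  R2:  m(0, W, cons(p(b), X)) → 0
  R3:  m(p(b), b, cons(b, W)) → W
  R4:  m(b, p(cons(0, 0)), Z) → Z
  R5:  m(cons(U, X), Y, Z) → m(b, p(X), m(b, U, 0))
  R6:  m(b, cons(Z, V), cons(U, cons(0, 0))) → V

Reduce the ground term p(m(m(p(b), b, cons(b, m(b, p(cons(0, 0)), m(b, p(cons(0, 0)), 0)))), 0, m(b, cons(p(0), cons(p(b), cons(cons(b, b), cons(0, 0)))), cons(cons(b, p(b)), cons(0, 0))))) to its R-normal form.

p(0)

1. p(m(m(p(b), b, cons(b, m(b, p(cons(0, 0)), m(b, p(cons(0, 0)), 0)))), 0, m(b, cons(p(0), cons(p(b), cons(cons(b, b), cons(0, 0)))), cons(cons(b, p(b)), cons(0, 0)))))  →  p(m(m(b, p(cons(0, 0)), m(b, p(cons(0, 0)), 0)), 0, m(b, cons(p(0), cons(p(b), cons(cons(b, b), cons(0, 0)))), cons(cons(b, p(b)), cons(0, 0)))))   [R3 at 1.1]
2. p(m(m(b, p(cons(0, 0)), m(b, p(cons(0, 0)), 0)), 0, m(b, cons(p(0), cons(p(b), cons(cons(b, b), cons(0, 0)))), cons(cons(b, p(b)), cons(0, 0)))))  →  p(m(m(b, p(cons(0, 0)), 0), 0, m(b, cons(p(0), cons(p(b), cons(cons(b, b), cons(0, 0)))), cons(cons(b, p(b)), cons(0, 0)))))   [R4 at 1.1]
3. p(m(m(b, p(cons(0, 0)), 0), 0, m(b, cons(p(0), cons(p(b), cons(cons(b, b), cons(0, 0)))), cons(cons(b, p(b)), cons(0, 0)))))  →  p(m(0, 0, m(b, cons(p(0), cons(p(b), cons(cons(b, b), cons(0, 0)))), cons(cons(b, p(b)), cons(0, 0)))))   [R4 at 1.1]
4. p(m(0, 0, m(b, cons(p(0), cons(p(b), cons(cons(b, b), cons(0, 0)))), cons(cons(b, p(b)), cons(0, 0)))))  →  p(m(0, 0, cons(p(b), cons(cons(b, b), cons(0, 0)))))   [R6 at 1.3]
5. p(m(0, 0, cons(p(b), cons(cons(b, b), cons(0, 0)))))  →  p(0)   [R2 at 1]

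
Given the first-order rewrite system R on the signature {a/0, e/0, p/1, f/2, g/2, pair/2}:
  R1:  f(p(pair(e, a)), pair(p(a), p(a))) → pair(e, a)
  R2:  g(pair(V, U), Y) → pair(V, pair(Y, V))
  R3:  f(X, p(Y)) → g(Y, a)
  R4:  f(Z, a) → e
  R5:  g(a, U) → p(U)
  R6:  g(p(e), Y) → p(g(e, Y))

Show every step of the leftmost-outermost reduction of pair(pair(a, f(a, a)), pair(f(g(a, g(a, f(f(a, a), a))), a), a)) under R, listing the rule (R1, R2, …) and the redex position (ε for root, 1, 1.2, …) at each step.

pair(pair(a, e), pair(e, a))

1. pair(pair(a, f(a, a)), pair(f(g(a, g(a, f(f(a, a), a))), a), a))  →  pair(pair(a, e), pair(f(g(a, g(a, f(f(a, a), a))), a), a))   [R4 at 1.2]
2. pair(pair(a, e), pair(f(g(a, g(a, f(f(a, a), a))), a), a))  →  pair(pair(a, e), pair(e, a))   [R4 at 2.1]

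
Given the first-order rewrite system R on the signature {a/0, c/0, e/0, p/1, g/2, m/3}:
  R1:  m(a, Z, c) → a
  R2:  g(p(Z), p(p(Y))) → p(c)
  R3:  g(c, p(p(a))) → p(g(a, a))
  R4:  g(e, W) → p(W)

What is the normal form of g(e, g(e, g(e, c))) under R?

1. g(e, g(e, g(e, c)))  →  p(g(e, g(e, c)))   [R4 at ε]
2. p(g(e, g(e, c)))  →  p(p(g(e, c)))   [R4 at 1]
3. p(p(g(e, c)))  →  p(p(p(c)))   [R4 at 1.1]

p(p(p(c)))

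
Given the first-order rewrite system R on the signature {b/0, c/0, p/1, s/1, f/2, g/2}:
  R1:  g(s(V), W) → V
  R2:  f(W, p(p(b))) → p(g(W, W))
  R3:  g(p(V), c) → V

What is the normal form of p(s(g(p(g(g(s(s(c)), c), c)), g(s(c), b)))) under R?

p(s(c))

1. p(s(g(p(g(g(s(s(c)), c), c)), g(s(c), b))))  →  p(s(g(p(g(s(c), c)), g(s(c), b))))   [R1 at 1.1.1.1.1]
2. p(s(g(p(g(s(c), c)), g(s(c), b))))  →  p(s(g(p(c), g(s(c), b))))   [R1 at 1.1.1.1]
3. p(s(g(p(c), g(s(c), b))))  →  p(s(g(p(c), c)))   [R1 at 1.1.2]
4. p(s(g(p(c), c)))  →  p(s(c))   [R3 at 1.1]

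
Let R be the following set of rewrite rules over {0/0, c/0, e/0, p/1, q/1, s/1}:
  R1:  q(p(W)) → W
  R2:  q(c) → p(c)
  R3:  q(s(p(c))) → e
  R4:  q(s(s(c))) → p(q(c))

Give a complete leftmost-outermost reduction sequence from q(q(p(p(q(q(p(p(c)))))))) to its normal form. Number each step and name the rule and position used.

1. q(q(p(p(q(q(p(p(c))))))))  →  q(p(q(q(p(p(c))))))   [R1 at 1]
2. q(p(q(q(p(p(c))))))  →  q(q(p(p(c))))   [R1 at ε]
3. q(q(p(p(c))))  →  q(p(c))   [R1 at 1]
4. q(p(c))  →  c   [R1 at ε]

c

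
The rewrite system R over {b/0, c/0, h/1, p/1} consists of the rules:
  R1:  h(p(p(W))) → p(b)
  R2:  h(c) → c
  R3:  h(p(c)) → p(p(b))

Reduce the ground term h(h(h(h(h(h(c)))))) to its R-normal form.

1. h(h(h(h(h(h(c))))))  →  h(h(h(h(h(c)))))   [R2 at 1.1.1.1.1]
2. h(h(h(h(h(c)))))  →  h(h(h(h(c))))   [R2 at 1.1.1.1]
3. h(h(h(h(c))))  →  h(h(h(c)))   [R2 at 1.1.1]
4. h(h(h(c)))  →  h(h(c))   [R2 at 1.1]
5. h(h(c))  →  h(c)   [R2 at 1]
6. h(c)  →  c   [R2 at ε]

c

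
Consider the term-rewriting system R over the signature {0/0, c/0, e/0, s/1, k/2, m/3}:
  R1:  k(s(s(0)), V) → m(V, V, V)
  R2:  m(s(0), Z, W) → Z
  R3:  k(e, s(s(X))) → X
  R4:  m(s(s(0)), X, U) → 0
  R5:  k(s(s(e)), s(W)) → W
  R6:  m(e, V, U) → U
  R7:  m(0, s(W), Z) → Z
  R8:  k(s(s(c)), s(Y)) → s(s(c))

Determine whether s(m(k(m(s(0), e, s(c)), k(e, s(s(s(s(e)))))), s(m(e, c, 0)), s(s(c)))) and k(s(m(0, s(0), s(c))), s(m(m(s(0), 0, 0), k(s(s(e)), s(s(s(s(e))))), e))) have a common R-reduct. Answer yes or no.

Reduce t₁ = s(m(k(m(s(0), e, s(c)), k(e, s(s(s(s(e)))))), s(m(e, c, 0)), s(s(c)))):
1. s(m(k(m(s(0), e, s(c)), k(e, s(s(s(s(e)))))), s(m(e, c, 0)), s(s(c))))  →  s(m(k(e, k(e, s(s(s(s(e)))))), s(m(e, c, 0)), s(s(c))))   [R2 at 1.1.1]
2. s(m(k(e, k(e, s(s(s(s(e)))))), s(m(e, c, 0)), s(s(c))))  →  s(m(k(e, s(s(e))), s(m(e, c, 0)), s(s(c))))   [R3 at 1.1.2]
3. s(m(k(e, s(s(e))), s(m(e, c, 0)), s(s(c))))  →  s(m(e, s(m(e, c, 0)), s(s(c))))   [R3 at 1.1]
4. s(m(e, s(m(e, c, 0)), s(s(c))))  →  s(s(s(c)))   [R6 at 1]

Reduce t₂ = k(s(m(0, s(0), s(c))), s(m(m(s(0), 0, 0), k(s(s(e)), s(s(s(s(e))))), e))):
1. k(s(m(0, s(0), s(c))), s(m(m(s(0), 0, 0), k(s(s(e)), s(s(s(s(e))))), e)))  →  k(s(s(c)), s(m(m(s(0), 0, 0), k(s(s(e)), s(s(s(s(e))))), e)))   [R7 at 1.1]
2. k(s(s(c)), s(m(m(s(0), 0, 0), k(s(s(e)), s(s(s(s(e))))), e)))  →  s(s(c))   [R8 at ε]

no — NF(t₁) = s(s(s(c))), NF(t₂) = s(s(c))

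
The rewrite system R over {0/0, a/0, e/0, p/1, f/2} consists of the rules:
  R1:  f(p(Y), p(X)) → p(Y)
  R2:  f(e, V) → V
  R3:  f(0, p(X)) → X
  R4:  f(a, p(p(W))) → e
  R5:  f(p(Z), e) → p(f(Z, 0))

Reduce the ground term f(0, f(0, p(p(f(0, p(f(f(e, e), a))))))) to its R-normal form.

1. f(0, f(0, p(p(f(0, p(f(f(e, e), a)))))))  →  f(0, p(f(0, p(f(f(e, e), a)))))   [R3 at 2]
2. f(0, p(f(0, p(f(f(e, e), a)))))  →  f(0, p(f(f(e, e), a)))   [R3 at ε]
3. f(0, p(f(f(e, e), a)))  →  f(f(e, e), a)   [R3 at ε]
4. f(f(e, e), a)  →  f(e, a)   [R2 at 1]
5. f(e, a)  →  a   [R2 at ε]

a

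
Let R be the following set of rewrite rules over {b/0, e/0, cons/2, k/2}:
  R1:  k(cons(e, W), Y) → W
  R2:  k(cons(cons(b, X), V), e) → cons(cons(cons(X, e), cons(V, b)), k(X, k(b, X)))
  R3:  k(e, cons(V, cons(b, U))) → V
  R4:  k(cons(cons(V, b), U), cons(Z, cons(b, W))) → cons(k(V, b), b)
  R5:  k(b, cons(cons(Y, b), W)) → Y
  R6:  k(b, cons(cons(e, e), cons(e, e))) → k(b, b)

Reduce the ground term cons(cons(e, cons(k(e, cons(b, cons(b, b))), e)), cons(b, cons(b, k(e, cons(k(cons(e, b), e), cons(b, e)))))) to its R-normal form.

cons(cons(e, cons(b, e)), cons(b, cons(b, b)))

1. cons(cons(e, cons(k(e, cons(b, cons(b, b))), e)), cons(b, cons(b, k(e, cons(k(cons(e, b), e), cons(b, e))))))  →  cons(cons(e, cons(b, e)), cons(b, cons(b, k(e, cons(k(cons(e, b), e), cons(b, e))))))   [R3 at 1.2.1]
2. cons(cons(e, cons(b, e)), cons(b, cons(b, k(e, cons(k(cons(e, b), e), cons(b, e))))))  →  cons(cons(e, cons(b, e)), cons(b, cons(b, k(cons(e, b), e))))   [R3 at 2.2.2]
3. cons(cons(e, cons(b, e)), cons(b, cons(b, k(cons(e, b), e))))  →  cons(cons(e, cons(b, e)), cons(b, cons(b, b)))   [R1 at 2.2.2]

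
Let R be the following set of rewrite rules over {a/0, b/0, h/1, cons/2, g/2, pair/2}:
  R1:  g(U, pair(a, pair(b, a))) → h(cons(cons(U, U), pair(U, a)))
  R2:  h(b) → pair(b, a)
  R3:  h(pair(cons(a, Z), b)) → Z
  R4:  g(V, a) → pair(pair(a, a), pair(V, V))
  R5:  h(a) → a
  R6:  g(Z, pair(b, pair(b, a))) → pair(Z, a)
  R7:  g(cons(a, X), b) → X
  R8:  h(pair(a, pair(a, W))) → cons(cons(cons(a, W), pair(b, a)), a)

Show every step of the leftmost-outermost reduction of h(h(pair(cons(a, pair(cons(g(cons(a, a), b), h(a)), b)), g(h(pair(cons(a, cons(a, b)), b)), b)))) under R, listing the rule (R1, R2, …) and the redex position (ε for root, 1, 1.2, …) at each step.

a

1. h(h(pair(cons(a, pair(cons(g(cons(a, a), b), h(a)), b)), g(h(pair(cons(a, cons(a, b)), b)), b))))  →  h(h(pair(cons(a, pair(cons(a, h(a)), b)), g(h(pair(cons(a, cons(a, b)), b)), b))))   [R7 at 1.1.1.2.1.1]
2. h(h(pair(cons(a, pair(cons(a, h(a)), b)), g(h(pair(cons(a, cons(a, b)), b)), b))))  →  h(h(pair(cons(a, pair(cons(a, a), b)), g(h(pair(cons(a, cons(a, b)), b)), b))))   [R5 at 1.1.1.2.1.2]
3. h(h(pair(cons(a, pair(cons(a, a), b)), g(h(pair(cons(a, cons(a, b)), b)), b))))  →  h(h(pair(cons(a, pair(cons(a, a), b)), g(cons(a, b), b))))   [R3 at 1.1.2.1]
4. h(h(pair(cons(a, pair(cons(a, a), b)), g(cons(a, b), b))))  →  h(h(pair(cons(a, pair(cons(a, a), b)), b)))   [R7 at 1.1.2]
5. h(h(pair(cons(a, pair(cons(a, a), b)), b)))  →  h(pair(cons(a, a), b))   [R3 at 1]
6. h(pair(cons(a, a), b))  →  a   [R3 at ε]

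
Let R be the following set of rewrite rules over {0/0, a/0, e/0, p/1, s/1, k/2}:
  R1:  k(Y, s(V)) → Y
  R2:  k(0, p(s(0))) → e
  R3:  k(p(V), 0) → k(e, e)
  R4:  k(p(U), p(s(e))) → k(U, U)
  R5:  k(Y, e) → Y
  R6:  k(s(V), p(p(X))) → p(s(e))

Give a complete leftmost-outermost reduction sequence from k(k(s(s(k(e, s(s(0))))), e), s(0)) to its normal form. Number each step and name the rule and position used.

1. k(k(s(s(k(e, s(s(0))))), e), s(0))  →  k(s(s(k(e, s(s(0))))), e)   [R1 at ε]
2. k(s(s(k(e, s(s(0))))), e)  →  s(s(k(e, s(s(0)))))   [R5 at ε]
3. s(s(k(e, s(s(0)))))  →  s(s(e))   [R1 at 1.1]

s(s(e))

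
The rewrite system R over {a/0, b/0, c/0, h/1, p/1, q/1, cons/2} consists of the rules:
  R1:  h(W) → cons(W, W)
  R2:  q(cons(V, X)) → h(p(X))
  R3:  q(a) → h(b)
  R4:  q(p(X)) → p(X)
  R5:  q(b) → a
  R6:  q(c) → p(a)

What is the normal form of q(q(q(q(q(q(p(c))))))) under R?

1. q(q(q(q(q(q(p(c)))))))  →  q(q(q(q(q(p(c))))))   [R4 at 1.1.1.1.1]
2. q(q(q(q(q(p(c))))))  →  q(q(q(q(p(c)))))   [R4 at 1.1.1.1]
3. q(q(q(q(p(c)))))  →  q(q(q(p(c))))   [R4 at 1.1.1]
4. q(q(q(p(c))))  →  q(q(p(c)))   [R4 at 1.1]
5. q(q(p(c)))  →  q(p(c))   [R4 at 1]
6. q(p(c))  →  p(c)   [R4 at ε]

p(c)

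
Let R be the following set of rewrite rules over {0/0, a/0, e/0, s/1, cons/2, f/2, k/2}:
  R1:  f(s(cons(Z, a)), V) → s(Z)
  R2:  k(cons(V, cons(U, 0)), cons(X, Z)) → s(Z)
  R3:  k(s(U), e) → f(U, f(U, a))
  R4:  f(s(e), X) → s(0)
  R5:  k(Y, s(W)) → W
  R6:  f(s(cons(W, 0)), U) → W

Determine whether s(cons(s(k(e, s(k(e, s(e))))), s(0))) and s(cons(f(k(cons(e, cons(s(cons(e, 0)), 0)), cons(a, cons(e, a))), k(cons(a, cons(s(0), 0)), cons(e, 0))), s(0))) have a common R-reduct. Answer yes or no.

yes — NF(t₁) = s(cons(s(e), s(0))), NF(t₂) = s(cons(s(e), s(0)))

Reduce t₁ = s(cons(s(k(e, s(k(e, s(e))))), s(0))):
1. s(cons(s(k(e, s(k(e, s(e))))), s(0)))  →  s(cons(s(k(e, s(e))), s(0)))   [R5 at 1.1.1]
2. s(cons(s(k(e, s(e))), s(0)))  →  s(cons(s(e), s(0)))   [R5 at 1.1.1]

Reduce t₂ = s(cons(f(k(cons(e, cons(s(cons(e, 0)), 0)), cons(a, cons(e, a))), k(cons(a, cons(s(0), 0)), cons(e, 0))), s(0))):
1. s(cons(f(k(cons(e, cons(s(cons(e, 0)), 0)), cons(a, cons(e, a))), k(cons(a, cons(s(0), 0)), cons(e, 0))), s(0)))  →  s(cons(f(s(cons(e, a)), k(cons(a, cons(s(0), 0)), cons(e, 0))), s(0)))   [R2 at 1.1.1]
2. s(cons(f(s(cons(e, a)), k(cons(a, cons(s(0), 0)), cons(e, 0))), s(0)))  →  s(cons(s(e), s(0)))   [R1 at 1.1]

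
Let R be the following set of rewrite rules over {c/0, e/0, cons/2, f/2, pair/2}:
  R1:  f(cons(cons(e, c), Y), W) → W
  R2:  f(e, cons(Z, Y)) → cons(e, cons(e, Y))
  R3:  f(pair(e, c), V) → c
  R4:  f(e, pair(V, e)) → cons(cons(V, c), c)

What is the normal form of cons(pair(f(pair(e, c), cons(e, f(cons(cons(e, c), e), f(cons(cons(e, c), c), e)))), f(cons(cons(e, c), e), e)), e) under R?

cons(pair(c, e), e)

1. cons(pair(f(pair(e, c), cons(e, f(cons(cons(e, c), e), f(cons(cons(e, c), c), e)))), f(cons(cons(e, c), e), e)), e)  →  cons(pair(c, f(cons(cons(e, c), e), e)), e)   [R3 at 1.1]
2. cons(pair(c, f(cons(cons(e, c), e), e)), e)  →  cons(pair(c, e), e)   [R1 at 1.2]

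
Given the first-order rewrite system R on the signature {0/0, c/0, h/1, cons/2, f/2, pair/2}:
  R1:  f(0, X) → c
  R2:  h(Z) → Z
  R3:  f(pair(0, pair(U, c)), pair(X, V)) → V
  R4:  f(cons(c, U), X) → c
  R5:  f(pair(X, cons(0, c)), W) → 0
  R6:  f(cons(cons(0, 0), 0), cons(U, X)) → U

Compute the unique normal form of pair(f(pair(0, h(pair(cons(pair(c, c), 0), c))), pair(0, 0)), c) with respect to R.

pair(0, c)

1. pair(f(pair(0, h(pair(cons(pair(c, c), 0), c))), pair(0, 0)), c)  →  pair(f(pair(0, pair(cons(pair(c, c), 0), c)), pair(0, 0)), c)   [R2 at 1.1.2]
2. pair(f(pair(0, pair(cons(pair(c, c), 0), c)), pair(0, 0)), c)  →  pair(0, c)   [R3 at 1]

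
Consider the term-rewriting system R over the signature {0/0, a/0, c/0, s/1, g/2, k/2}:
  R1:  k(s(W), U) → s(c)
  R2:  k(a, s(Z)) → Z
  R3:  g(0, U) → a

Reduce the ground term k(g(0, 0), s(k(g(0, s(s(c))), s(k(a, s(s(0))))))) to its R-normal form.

1. k(g(0, 0), s(k(g(0, s(s(c))), s(k(a, s(s(0)))))))  →  k(a, s(k(g(0, s(s(c))), s(k(a, s(s(0)))))))   [R3 at 1]
2. k(a, s(k(g(0, s(s(c))), s(k(a, s(s(0)))))))  →  k(g(0, s(s(c))), s(k(a, s(s(0)))))   [R2 at ε]
3. k(g(0, s(s(c))), s(k(a, s(s(0)))))  →  k(a, s(k(a, s(s(0)))))   [R3 at 1]
4. k(a, s(k(a, s(s(0)))))  →  k(a, s(s(0)))   [R2 at ε]
5. k(a, s(s(0)))  →  s(0)   [R2 at ε]

s(0)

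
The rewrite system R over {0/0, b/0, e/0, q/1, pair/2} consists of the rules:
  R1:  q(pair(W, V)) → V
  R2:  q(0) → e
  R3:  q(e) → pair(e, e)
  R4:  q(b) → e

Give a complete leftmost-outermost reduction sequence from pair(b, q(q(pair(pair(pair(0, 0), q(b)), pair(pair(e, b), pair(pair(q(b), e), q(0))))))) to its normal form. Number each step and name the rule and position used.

pair(b, pair(pair(e, e), e))

1. pair(b, q(q(pair(pair(pair(0, 0), q(b)), pair(pair(e, b), pair(pair(q(b), e), q(0)))))))  →  pair(b, q(pair(pair(e, b), pair(pair(q(b), e), q(0)))))   [R1 at 2.1]
2. pair(b, q(pair(pair(e, b), pair(pair(q(b), e), q(0)))))  →  pair(b, pair(pair(q(b), e), q(0)))   [R1 at 2]
3. pair(b, pair(pair(q(b), e), q(0)))  →  pair(b, pair(pair(e, e), q(0)))   [R4 at 2.1.1]
4. pair(b, pair(pair(e, e), q(0)))  →  pair(b, pair(pair(e, e), e))   [R2 at 2.2]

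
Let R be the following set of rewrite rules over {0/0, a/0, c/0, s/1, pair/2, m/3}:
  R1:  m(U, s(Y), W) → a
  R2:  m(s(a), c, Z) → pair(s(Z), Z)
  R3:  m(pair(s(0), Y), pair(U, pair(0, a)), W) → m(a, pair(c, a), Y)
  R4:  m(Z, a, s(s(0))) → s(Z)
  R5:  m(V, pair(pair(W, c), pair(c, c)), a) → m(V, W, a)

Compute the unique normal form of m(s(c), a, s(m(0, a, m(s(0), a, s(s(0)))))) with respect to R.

1. m(s(c), a, s(m(0, a, m(s(0), a, s(s(0))))))  →  m(s(c), a, s(m(0, a, s(s(0)))))   [R4 at 3.1.3]
2. m(s(c), a, s(m(0, a, s(s(0)))))  →  m(s(c), a, s(s(0)))   [R4 at 3.1]
3. m(s(c), a, s(s(0)))  →  s(s(c))   [R4 at ε]

s(s(c))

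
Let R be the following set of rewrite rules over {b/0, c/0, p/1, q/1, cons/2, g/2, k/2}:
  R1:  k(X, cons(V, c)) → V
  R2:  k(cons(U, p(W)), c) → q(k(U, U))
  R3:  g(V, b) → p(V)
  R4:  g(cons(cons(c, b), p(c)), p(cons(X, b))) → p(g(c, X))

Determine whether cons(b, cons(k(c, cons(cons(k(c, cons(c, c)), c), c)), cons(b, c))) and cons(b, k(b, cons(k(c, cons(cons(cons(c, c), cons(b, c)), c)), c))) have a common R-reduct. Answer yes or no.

Reduce t₁ = cons(b, cons(k(c, cons(cons(k(c, cons(c, c)), c), c)), cons(b, c))):
1. cons(b, cons(k(c, cons(cons(k(c, cons(c, c)), c), c)), cons(b, c)))  →  cons(b, cons(cons(k(c, cons(c, c)), c), cons(b, c)))   [R1 at 2.1]
2. cons(b, cons(cons(k(c, cons(c, c)), c), cons(b, c)))  →  cons(b, cons(cons(c, c), cons(b, c)))   [R1 at 2.1.1]

Reduce t₂ = cons(b, k(b, cons(k(c, cons(cons(cons(c, c), cons(b, c)), c)), c))):
1. cons(b, k(b, cons(k(c, cons(cons(cons(c, c), cons(b, c)), c)), c)))  →  cons(b, k(c, cons(cons(cons(c, c), cons(b, c)), c)))   [R1 at 2]
2. cons(b, k(c, cons(cons(cons(c, c), cons(b, c)), c)))  →  cons(b, cons(cons(c, c), cons(b, c)))   [R1 at 2]

yes — NF(t₁) = cons(b, cons(cons(c, c), cons(b, c))), NF(t₂) = cons(b, cons(cons(c, c), cons(b, c)))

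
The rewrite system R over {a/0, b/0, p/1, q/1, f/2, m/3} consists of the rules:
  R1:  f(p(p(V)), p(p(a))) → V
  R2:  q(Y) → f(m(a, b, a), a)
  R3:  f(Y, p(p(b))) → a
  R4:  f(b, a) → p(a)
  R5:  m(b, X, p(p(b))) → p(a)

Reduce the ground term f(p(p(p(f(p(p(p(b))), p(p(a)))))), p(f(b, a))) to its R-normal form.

p(p(b))

1. f(p(p(p(f(p(p(p(b))), p(p(a)))))), p(f(b, a)))  →  f(p(p(p(p(b)))), p(f(b, a)))   [R1 at 1.1.1.1]
2. f(p(p(p(p(b)))), p(f(b, a)))  →  f(p(p(p(p(b)))), p(p(a)))   [R4 at 2.1]
3. f(p(p(p(p(b)))), p(p(a)))  →  p(p(b))   [R1 at ε]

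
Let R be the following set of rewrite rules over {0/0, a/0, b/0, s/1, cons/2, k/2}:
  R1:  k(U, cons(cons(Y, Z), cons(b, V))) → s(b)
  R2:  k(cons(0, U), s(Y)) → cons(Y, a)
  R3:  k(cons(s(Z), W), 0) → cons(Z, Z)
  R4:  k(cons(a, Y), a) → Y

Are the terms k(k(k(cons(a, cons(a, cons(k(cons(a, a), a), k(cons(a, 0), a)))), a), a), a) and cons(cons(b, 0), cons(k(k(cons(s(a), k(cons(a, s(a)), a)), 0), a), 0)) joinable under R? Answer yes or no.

Reduce t₁ = k(k(k(cons(a, cons(a, cons(k(cons(a, a), a), k(cons(a, 0), a)))), a), a), a):
1. k(k(k(cons(a, cons(a, cons(k(cons(a, a), a), k(cons(a, 0), a)))), a), a), a)  →  k(k(cons(a, cons(k(cons(a, a), a), k(cons(a, 0), a))), a), a)   [R4 at 1.1]
2. k(k(cons(a, cons(k(cons(a, a), a), k(cons(a, 0), a))), a), a)  →  k(cons(k(cons(a, a), a), k(cons(a, 0), a)), a)   [R4 at 1]
3. k(cons(k(cons(a, a), a), k(cons(a, 0), a)), a)  →  k(cons(a, k(cons(a, 0), a)), a)   [R4 at 1.1]
4. k(cons(a, k(cons(a, 0), a)), a)  →  k(cons(a, 0), a)   [R4 at ε]
5. k(cons(a, 0), a)  →  0   [R4 at ε]

Reduce t₂ = cons(cons(b, 0), cons(k(k(cons(s(a), k(cons(a, s(a)), a)), 0), a), 0)):
1. cons(cons(b, 0), cons(k(k(cons(s(a), k(cons(a, s(a)), a)), 0), a), 0))  →  cons(cons(b, 0), cons(k(cons(a, a), a), 0))   [R3 at 2.1.1]
2. cons(cons(b, 0), cons(k(cons(a, a), a), 0))  →  cons(cons(b, 0), cons(a, 0))   [R4 at 2.1]

no — NF(t₁) = 0, NF(t₂) = cons(cons(b, 0), cons(a, 0))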